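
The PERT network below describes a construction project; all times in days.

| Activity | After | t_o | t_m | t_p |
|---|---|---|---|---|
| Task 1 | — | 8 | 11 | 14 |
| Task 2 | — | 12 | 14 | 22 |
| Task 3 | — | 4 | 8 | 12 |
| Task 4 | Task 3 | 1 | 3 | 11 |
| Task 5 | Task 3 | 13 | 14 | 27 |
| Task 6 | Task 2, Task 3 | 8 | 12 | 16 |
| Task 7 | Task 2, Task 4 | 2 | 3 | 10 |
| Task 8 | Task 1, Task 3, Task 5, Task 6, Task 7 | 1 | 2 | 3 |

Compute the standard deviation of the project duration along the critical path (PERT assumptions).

2.16 days

te_Task 1 = (8 + 4·11 + 14)/6 = 66/6 = 11; σ²_Task 1 = ((14−8)/6)² = 1.000
te_Task 2 = (12 + 4·14 + 22)/6 = 90/6 = 15; σ²_Task 2 = ((22−12)/6)² = 2.778
te_Task 3 = (4 + 4·8 + 12)/6 = 48/6 = 8; σ²_Task 3 = ((12−4)/6)² = 1.778
te_Task 4 = (1 + 4·3 + 11)/6 = 24/6 = 4; σ²_Task 4 = ((11−1)/6)² = 2.778
te_Task 5 = (13 + 4·14 + 27)/6 = 96/6 = 16; σ²_Task 5 = ((27−13)/6)² = 5.444
te_Task 6 = (8 + 4·12 + 16)/6 = 72/6 = 12; σ²_Task 6 = ((16−8)/6)² = 1.778
te_Task 7 = (2 + 4·3 + 10)/6 = 24/6 = 4; σ²_Task 7 = ((10−2)/6)² = 1.778
te_Task 8 = (1 + 4·2 + 3)/6 = 12/6 = 2; σ²_Task 8 = ((3−1)/6)² = 0.111

Forward pass:
ES_Task 1 = 0; EF_Task 1 = 11
ES_Task 2 = 0; EF_Task 2 = 15
ES_Task 3 = 0; EF_Task 3 = 8
ES_Task 4 = 8; EF_Task 4 = 8+4 = 12
ES_Task 5 = 8; EF_Task 5 = 8+16 = 24
ES_Task 6 = max(EF_Task 2=15, EF_Task 3=8) = 15; EF_Task 6 = 15+12 = 27
ES_Task 7 = max(EF_Task 2=15, EF_Task 4=12) = 15; EF_Task 7 = 15+4 = 19
ES_Task 8 = max(EF_Task 1=11, EF_Task 3=8, EF_Task 5=24, EF_Task 6=27, EF_Task 7=19) = 27; EF_Task 8 = 27+2 = 29
Expected project duration μ = 29 days. Critical path: Task 2 → Task 6 → Task 8.

Variance along critical path = 2.778 + 1.778 + 0.111 = 4.667
σ = √4.667 = 2.160 days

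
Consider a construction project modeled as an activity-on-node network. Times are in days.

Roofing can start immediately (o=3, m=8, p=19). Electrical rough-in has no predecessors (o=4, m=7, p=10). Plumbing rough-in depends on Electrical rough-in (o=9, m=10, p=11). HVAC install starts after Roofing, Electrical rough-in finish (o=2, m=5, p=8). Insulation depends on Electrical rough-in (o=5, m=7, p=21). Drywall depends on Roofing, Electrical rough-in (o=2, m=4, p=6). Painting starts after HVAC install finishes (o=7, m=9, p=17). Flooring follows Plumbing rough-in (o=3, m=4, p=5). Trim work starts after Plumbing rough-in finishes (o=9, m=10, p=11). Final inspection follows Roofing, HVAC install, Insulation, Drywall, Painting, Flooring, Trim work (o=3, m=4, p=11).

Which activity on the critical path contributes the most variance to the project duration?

te_Roofing = (3 + 4·8 + 19)/6 = 54/6 = 9; σ²_Roofing = ((19−3)/6)² = 7.111
te_Electrical rough-in = (4 + 4·7 + 10)/6 = 42/6 = 7; σ²_Electrical rough-in = ((10−4)/6)² = 1.000
te_Plumbing rough-in = (9 + 4·10 + 11)/6 = 60/6 = 10; σ²_Plumbing rough-in = ((11−9)/6)² = 0.111
te_HVAC install = (2 + 4·5 + 8)/6 = 30/6 = 5; σ²_HVAC install = ((8−2)/6)² = 1.000
te_Insulation = (5 + 4·7 + 21)/6 = 54/6 = 9; σ²_Insulation = ((21−5)/6)² = 7.111
te_Drywall = (2 + 4·4 + 6)/6 = 24/6 = 4; σ²_Drywall = ((6−2)/6)² = 0.444
te_Painting = (7 + 4·9 + 17)/6 = 60/6 = 10; σ²_Painting = ((17−7)/6)² = 2.778
te_Flooring = (3 + 4·4 + 5)/6 = 24/6 = 4; σ²_Flooring = ((5−3)/6)² = 0.111
te_Trim work = (9 + 4·10 + 11)/6 = 60/6 = 10; σ²_Trim work = ((11−9)/6)² = 0.111
te_Final inspection = (3 + 4·4 + 11)/6 = 30/6 = 5; σ²_Final inspection = ((11−3)/6)² = 1.778

Forward pass:
ES_Roofing = 0; EF_Roofing = 9
ES_Electrical rough-in = 0; EF_Electrical rough-in = 7
ES_Plumbing rough-in = 7; EF_Plumbing rough-in = 7+10 = 17
ES_HVAC install = max(EF_Roofing=9, EF_Electrical rough-in=7) = 9; EF_HVAC install = 9+5 = 14
ES_Insulation = 7; EF_Insulation = 7+9 = 16
ES_Drywall = max(EF_Roofing=9, EF_Electrical rough-in=7) = 9; EF_Drywall = 9+4 = 13
ES_Painting = 14; EF_Painting = 14+10 = 24
ES_Flooring = 17; EF_Flooring = 17+4 = 21
ES_Trim work = 17; EF_Trim work = 17+10 = 27
ES_Final inspection = max(EF_Roofing=9, EF_HVAC install=14, EF_Insulation=16, EF_Drywall=13, EF_Painting=24, EF_Flooring=21, EF_Trim work=27) = 27; EF_Final inspection = 27+5 = 32
Expected project duration μ = 32 days. Critical path: Electrical rough-in → Plumbing rough-in → Trim work → Final inspection.

Variances on critical path: σ²_Electrical rough-in=1.000, σ²_Plumbing rough-in=0.111, σ²_Trim work=0.111, σ²_Final inspection=1.778.
Largest is σ²_Final inspection = 1.778.

Final inspection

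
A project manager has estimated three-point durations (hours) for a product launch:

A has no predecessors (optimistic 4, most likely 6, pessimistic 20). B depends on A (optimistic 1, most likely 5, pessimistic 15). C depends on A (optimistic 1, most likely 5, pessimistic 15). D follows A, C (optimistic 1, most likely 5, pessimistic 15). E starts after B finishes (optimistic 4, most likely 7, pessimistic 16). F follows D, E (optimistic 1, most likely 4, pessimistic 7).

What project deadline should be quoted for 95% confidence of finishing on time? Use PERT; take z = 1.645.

te_A = (4 + 4·6 + 20)/6 = 48/6 = 8; σ²_A = ((20−4)/6)² = 7.111
te_B = (1 + 4·5 + 15)/6 = 36/6 = 6; σ²_B = ((15−1)/6)² = 5.444
te_C = (1 + 4·5 + 15)/6 = 36/6 = 6; σ²_C = ((15−1)/6)² = 5.444
te_D = (1 + 4·5 + 15)/6 = 36/6 = 6; σ²_D = ((15−1)/6)² = 5.444
te_E = (4 + 4·7 + 16)/6 = 48/6 = 8; σ²_E = ((16−4)/6)² = 4.000
te_F = (1 + 4·4 + 7)/6 = 24/6 = 4; σ²_F = ((7−1)/6)² = 1.000

Forward pass:
ES_A = 0; EF_A = 8
ES_B = 8; EF_B = 8+6 = 14
ES_C = 8; EF_C = 8+6 = 14
ES_D = max(EF_A=8, EF_C=14) = 14; EF_D = 14+6 = 20
ES_E = 14; EF_E = 14+8 = 22
ES_F = max(EF_D=20, EF_E=22) = 22; EF_F = 22+4 = 26
Expected project duration μ = 26 hours. Critical path: A → B → E → F.

Variance along critical path = 7.111 + 5.444 + 4.000 + 1.000 = 17.556; σ = 4.190 hours.
D = μ + z·σ = 26 + 1.645·4.190 = 32.9 hours

32.9 hours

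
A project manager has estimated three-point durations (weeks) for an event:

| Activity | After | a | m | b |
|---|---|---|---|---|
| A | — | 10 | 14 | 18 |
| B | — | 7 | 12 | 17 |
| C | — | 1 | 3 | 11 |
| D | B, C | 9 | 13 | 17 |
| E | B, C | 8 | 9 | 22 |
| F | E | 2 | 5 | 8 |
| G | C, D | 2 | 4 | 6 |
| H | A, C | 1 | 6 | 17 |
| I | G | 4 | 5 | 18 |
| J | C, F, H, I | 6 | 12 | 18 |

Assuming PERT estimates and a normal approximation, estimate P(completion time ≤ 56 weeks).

0.982

te_A = (10 + 4·14 + 18)/6 = 84/6 = 14; σ²_A = ((18−10)/6)² = 1.778
te_B = (7 + 4·12 + 17)/6 = 72/6 = 12; σ²_B = ((17−7)/6)² = 2.778
te_C = (1 + 4·3 + 11)/6 = 24/6 = 4; σ²_C = ((11−1)/6)² = 2.778
te_D = (9 + 4·13 + 17)/6 = 78/6 = 13; σ²_D = ((17−9)/6)² = 1.778
te_E = (8 + 4·9 + 22)/6 = 66/6 = 11; σ²_E = ((22−8)/6)² = 5.444
te_F = (2 + 4·5 + 8)/6 = 30/6 = 5; σ²_F = ((8−2)/6)² = 1.000
te_G = (2 + 4·4 + 6)/6 = 24/6 = 4; σ²_G = ((6−2)/6)² = 0.444
te_H = (1 + 4·6 + 17)/6 = 42/6 = 7; σ²_H = ((17−1)/6)² = 7.111
te_I = (4 + 4·5 + 18)/6 = 42/6 = 7; σ²_I = ((18−4)/6)² = 5.444
te_J = (6 + 4·12 + 18)/6 = 72/6 = 12; σ²_J = ((18−6)/6)² = 4.000

Forward pass:
ES_A = 0; EF_A = 14
ES_B = 0; EF_B = 12
ES_C = 0; EF_C = 4
ES_D = max(EF_B=12, EF_C=4) = 12; EF_D = 12+13 = 25
ES_E = max(EF_B=12, EF_C=4) = 12; EF_E = 12+11 = 23
ES_F = 23; EF_F = 23+5 = 28
ES_G = max(EF_C=4, EF_D=25) = 25; EF_G = 25+4 = 29
ES_H = max(EF_A=14, EF_C=4) = 14; EF_H = 14+7 = 21
ES_I = 29; EF_I = 29+7 = 36
ES_J = max(EF_C=4, EF_F=28, EF_H=21, EF_I=36) = 36; EF_J = 36+12 = 48
Expected project duration μ = 48 weeks. Critical path: B → D → G → I → J.

Variance along critical path = 2.778 + 1.778 + 0.444 + 5.444 + 4.000 = 14.444; σ = √14.444 = 3.801 weeks.
Z = (56 − 48) / 3.801 = 2.105
P(T ≤ 56) = Φ(2.105) ≈ 0.982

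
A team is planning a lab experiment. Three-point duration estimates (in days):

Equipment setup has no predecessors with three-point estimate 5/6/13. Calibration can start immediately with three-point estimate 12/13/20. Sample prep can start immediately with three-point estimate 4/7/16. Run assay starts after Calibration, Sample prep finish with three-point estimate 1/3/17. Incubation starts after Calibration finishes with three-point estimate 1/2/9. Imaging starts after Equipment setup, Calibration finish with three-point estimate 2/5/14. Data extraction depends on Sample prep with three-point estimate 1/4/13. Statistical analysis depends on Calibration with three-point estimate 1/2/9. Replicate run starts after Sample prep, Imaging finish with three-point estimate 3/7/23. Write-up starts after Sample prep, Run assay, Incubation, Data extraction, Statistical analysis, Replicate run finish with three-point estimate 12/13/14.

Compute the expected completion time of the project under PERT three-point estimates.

te_Equipment setup = (5 + 4·6 + 13)/6 = 42/6 = 7
te_Calibration = (12 + 4·13 + 20)/6 = 84/6 = 14
te_Sample prep = (4 + 4·7 + 16)/6 = 48/6 = 8
te_Run assay = (1 + 4·3 + 17)/6 = 30/6 = 5
te_Incubation = (1 + 4·2 + 9)/6 = 18/6 = 3
te_Imaging = (2 + 4·5 + 14)/6 = 36/6 = 6
te_Data extraction = (1 + 4·4 + 13)/6 = 30/6 = 5
te_Statistical analysis = (1 + 4·2 + 9)/6 = 18/6 = 3
te_Replicate run = (3 + 4·7 + 23)/6 = 54/6 = 9
te_Write-up = (12 + 4·13 + 14)/6 = 78/6 = 13

Forward pass:
ES_Equipment setup = 0; EF_Equipment setup = 7
ES_Calibration = 0; EF_Calibration = 14
ES_Sample prep = 0; EF_Sample prep = 8
ES_Run assay = max(EF_Calibration=14, EF_Sample prep=8) = 14; EF_Run assay = 14+5 = 19
ES_Incubation = 14; EF_Incubation = 14+3 = 17
ES_Imaging = max(EF_Equipment setup=7, EF_Calibration=14) = 14; EF_Imaging = 14+6 = 20
ES_Data extraction = 8; EF_Data extraction = 8+5 = 13
ES_Statistical analysis = 14; EF_Statistical analysis = 14+3 = 17
ES_Replicate run = max(EF_Sample prep=8, EF_Imaging=20) = 20; EF_Replicate run = 20+9 = 29
ES_Write-up = max(EF_Sample prep=8, EF_Run assay=19, EF_Incubation=17, EF_Data extraction=13, EF_Statistical analysis=17, EF_Replicate run=29) = 29; EF_Write-up = 29+13 = 42
Expected project duration μ = 42 days. Critical path: Calibration → Imaging → Replicate run → Write-up.

42 days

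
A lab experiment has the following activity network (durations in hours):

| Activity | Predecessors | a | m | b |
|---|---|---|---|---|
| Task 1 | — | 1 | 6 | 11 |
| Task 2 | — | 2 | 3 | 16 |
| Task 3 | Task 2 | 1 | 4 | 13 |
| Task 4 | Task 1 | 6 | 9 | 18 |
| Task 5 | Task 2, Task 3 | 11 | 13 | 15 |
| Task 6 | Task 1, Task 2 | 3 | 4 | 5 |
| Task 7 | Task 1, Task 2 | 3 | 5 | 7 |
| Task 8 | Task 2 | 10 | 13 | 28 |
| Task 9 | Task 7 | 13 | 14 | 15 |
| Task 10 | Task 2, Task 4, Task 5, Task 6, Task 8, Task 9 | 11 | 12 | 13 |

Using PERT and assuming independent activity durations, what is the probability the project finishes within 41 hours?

0.984

te_Task 1 = (1 + 4·6 + 11)/6 = 36/6 = 6; σ²_Task 1 = ((11−1)/6)² = 2.778
te_Task 2 = (2 + 4·3 + 16)/6 = 30/6 = 5; σ²_Task 2 = ((16−2)/6)² = 5.444
te_Task 3 = (1 + 4·4 + 13)/6 = 30/6 = 5; σ²_Task 3 = ((13−1)/6)² = 4.000
te_Task 4 = (6 + 4·9 + 18)/6 = 60/6 = 10; σ²_Task 4 = ((18−6)/6)² = 4.000
te_Task 5 = (11 + 4·13 + 15)/6 = 78/6 = 13; σ²_Task 5 = ((15−11)/6)² = 0.444
te_Task 6 = (3 + 4·4 + 5)/6 = 24/6 = 4; σ²_Task 6 = ((5−3)/6)² = 0.111
te_Task 7 = (3 + 4·5 + 7)/6 = 30/6 = 5; σ²_Task 7 = ((7−3)/6)² = 0.444
te_Task 8 = (10 + 4·13 + 28)/6 = 90/6 = 15; σ²_Task 8 = ((28−10)/6)² = 9.000
te_Task 9 = (13 + 4·14 + 15)/6 = 84/6 = 14; σ²_Task 9 = ((15−13)/6)² = 0.111
te_Task 10 = (11 + 4·12 + 13)/6 = 72/6 = 12; σ²_Task 10 = ((13−11)/6)² = 0.111

Forward pass:
ES_Task 1 = 0; EF_Task 1 = 6
ES_Task 2 = 0; EF_Task 2 = 5
ES_Task 3 = 5; EF_Task 3 = 5+5 = 10
ES_Task 4 = 6; EF_Task 4 = 6+10 = 16
ES_Task 5 = max(EF_Task 2=5, EF_Task 3=10) = 10; EF_Task 5 = 10+13 = 23
ES_Task 6 = max(EF_Task 1=6, EF_Task 2=5) = 6; EF_Task 6 = 6+4 = 10
ES_Task 7 = max(EF_Task 1=6, EF_Task 2=5) = 6; EF_Task 7 = 6+5 = 11
ES_Task 8 = 5; EF_Task 8 = 5+15 = 20
ES_Task 9 = 11; EF_Task 9 = 11+14 = 25
ES_Task 10 = max(EF_Task 2=5, EF_Task 4=16, EF_Task 5=23, EF_Task 6=10, EF_Task 8=20, EF_Task 9=25) = 25; EF_Task 10 = 25+12 = 37
Expected project duration μ = 37 hours. Critical path: Task 1 → Task 7 → Task 9 → Task 10.

Variance along critical path = 2.778 + 0.444 + 0.111 + 0.111 = 3.444; σ = √3.444 = 1.856 hours.
Z = (41 − 37) / 1.856 = 2.155
P(T ≤ 41) = Φ(2.155) ≈ 0.984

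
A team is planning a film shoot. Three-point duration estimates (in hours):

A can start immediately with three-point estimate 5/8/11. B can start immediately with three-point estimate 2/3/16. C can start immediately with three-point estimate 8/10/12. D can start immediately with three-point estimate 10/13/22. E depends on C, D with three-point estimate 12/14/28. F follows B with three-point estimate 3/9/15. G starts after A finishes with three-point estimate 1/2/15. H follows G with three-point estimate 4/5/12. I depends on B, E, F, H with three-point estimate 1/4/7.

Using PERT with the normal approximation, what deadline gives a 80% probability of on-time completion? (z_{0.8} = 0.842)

te_A = (5 + 4·8 + 11)/6 = 48/6 = 8; σ²_A = ((11−5)/6)² = 1.000
te_B = (2 + 4·3 + 16)/6 = 30/6 = 5; σ²_B = ((16−2)/6)² = 5.444
te_C = (8 + 4·10 + 12)/6 = 60/6 = 10; σ²_C = ((12−8)/6)² = 0.444
te_D = (10 + 4·13 + 22)/6 = 84/6 = 14; σ²_D = ((22−10)/6)² = 4.000
te_E = (12 + 4·14 + 28)/6 = 96/6 = 16; σ²_E = ((28−12)/6)² = 7.111
te_F = (3 + 4·9 + 15)/6 = 54/6 = 9; σ²_F = ((15−3)/6)² = 4.000
te_G = (1 + 4·2 + 15)/6 = 24/6 = 4; σ²_G = ((15−1)/6)² = 5.444
te_H = (4 + 4·5 + 12)/6 = 36/6 = 6; σ²_H = ((12−4)/6)² = 1.778
te_I = (1 + 4·4 + 7)/6 = 24/6 = 4; σ²_I = ((7−1)/6)² = 1.000

Forward pass:
ES_A = 0; EF_A = 8
ES_B = 0; EF_B = 5
ES_C = 0; EF_C = 10
ES_D = 0; EF_D = 14
ES_E = max(EF_C=10, EF_D=14) = 14; EF_E = 14+16 = 30
ES_F = 5; EF_F = 5+9 = 14
ES_G = 8; EF_G = 8+4 = 12
ES_H = 12; EF_H = 12+6 = 18
ES_I = max(EF_B=5, EF_E=30, EF_F=14, EF_H=18) = 30; EF_I = 30+4 = 34
Expected project duration μ = 34 hours. Critical path: D → E → I.

Variance along critical path = 4.000 + 7.111 + 1.000 = 12.111; σ = 3.480 hours.
D = μ + z·σ = 34 + 0.842·3.480 = 36.9 hours

36.9 hours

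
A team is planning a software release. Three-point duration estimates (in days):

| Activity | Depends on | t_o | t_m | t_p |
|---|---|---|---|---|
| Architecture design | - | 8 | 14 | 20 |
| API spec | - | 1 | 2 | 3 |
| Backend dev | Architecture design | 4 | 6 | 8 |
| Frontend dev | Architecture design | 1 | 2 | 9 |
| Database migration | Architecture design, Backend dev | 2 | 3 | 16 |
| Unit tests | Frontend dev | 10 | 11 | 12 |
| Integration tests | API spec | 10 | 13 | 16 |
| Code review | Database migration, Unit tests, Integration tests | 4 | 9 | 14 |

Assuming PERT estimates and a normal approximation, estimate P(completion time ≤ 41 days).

te_Architecture design = (8 + 4·14 + 20)/6 = 84/6 = 14; σ²_Architecture design = ((20−8)/6)² = 4.000
te_API spec = (1 + 4·2 + 3)/6 = 12/6 = 2; σ²_API spec = ((3−1)/6)² = 0.111
te_Backend dev = (4 + 4·6 + 8)/6 = 36/6 = 6; σ²_Backend dev = ((8−4)/6)² = 0.444
te_Frontend dev = (1 + 4·2 + 9)/6 = 18/6 = 3; σ²_Frontend dev = ((9−1)/6)² = 1.778
te_Database migration = (2 + 4·3 + 16)/6 = 30/6 = 5; σ²_Database migration = ((16−2)/6)² = 5.444
te_Unit tests = (10 + 4·11 + 12)/6 = 66/6 = 11; σ²_Unit tests = ((12−10)/6)² = 0.111
te_Integration tests = (10 + 4·13 + 16)/6 = 78/6 = 13; σ²_Integration tests = ((16−10)/6)² = 1.000
te_Code review = (4 + 4·9 + 14)/6 = 54/6 = 9; σ²_Code review = ((14−4)/6)² = 2.778

Forward pass:
ES_Architecture design = 0; EF_Architecture design = 14
ES_API spec = 0; EF_API spec = 2
ES_Backend dev = 14; EF_Backend dev = 14+6 = 20
ES_Frontend dev = 14; EF_Frontend dev = 14+3 = 17
ES_Database migration = max(EF_Architecture design=14, EF_Backend dev=20) = 20; EF_Database migration = 20+5 = 25
ES_Unit tests = 17; EF_Unit tests = 17+11 = 28
ES_Integration tests = 2; EF_Integration tests = 2+13 = 15
ES_Code review = max(EF_Database migration=25, EF_Unit tests=28, EF_Integration tests=15) = 28; EF_Code review = 28+9 = 37
Expected project duration μ = 37 days. Critical path: Architecture design → Frontend dev → Unit tests → Code review.

Variance along critical path = 4.000 + 1.778 + 0.111 + 2.778 = 8.667; σ = √8.667 = 2.944 days.
Z = (41 − 37) / 2.944 = 1.359
P(T ≤ 41) = Φ(1.359) ≈ 0.913

0.913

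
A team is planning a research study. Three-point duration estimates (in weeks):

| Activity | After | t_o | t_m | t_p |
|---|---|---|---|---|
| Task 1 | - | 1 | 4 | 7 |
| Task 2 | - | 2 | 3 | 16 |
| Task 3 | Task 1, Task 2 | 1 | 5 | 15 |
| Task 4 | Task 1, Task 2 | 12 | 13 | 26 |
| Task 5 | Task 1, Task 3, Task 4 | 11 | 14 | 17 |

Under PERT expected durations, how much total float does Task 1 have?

te_Task 1 = (1 + 4·4 + 7)/6 = 24/6 = 4
te_Task 2 = (2 + 4·3 + 16)/6 = 30/6 = 5
te_Task 3 = (1 + 4·5 + 15)/6 = 36/6 = 6
te_Task 4 = (12 + 4·13 + 26)/6 = 90/6 = 15
te_Task 5 = (11 + 4·14 + 17)/6 = 84/6 = 14

Forward pass:
ES_Task 1 = 0; EF_Task 1 = 4
ES_Task 2 = 0; EF_Task 2 = 5
ES_Task 3 = max(EF_Task 1=4, EF_Task 2=5) = 5; EF_Task 3 = 5+6 = 11
ES_Task 4 = max(EF_Task 1=4, EF_Task 2=5) = 5; EF_Task 4 = 5+15 = 20
ES_Task 5 = max(EF_Task 1=4, EF_Task 3=11, EF_Task 4=20) = 20; EF_Task 5 = 20+14 = 34
Expected project duration μ = 34 weeks. Critical path: Task 2 → Task 4 → Task 5.

Backward pass:
LF_Task 5 = 34; LS_Task 5 = 34−14 = 20
LF_Task 4 = LS_Task 5 = 20; LS_Task 4 = 20−15 = 5
LF_Task 3 = LS_Task 5 = 20; LS_Task 3 = 20−6 = 14
LF_Task 2 = min(LS_Task 3=14, LS_Task 4=5) = 5; LS_Task 2 = 5−5 = 0
LF_Task 1 = min(LS_Task 3=14, LS_Task 4=5, LS_Task 5=20) = 5; LS_Task 1 = 5−4 = 1
Slack_Task 1 = LS_Task 1 − ES_Task 1 = 1 − 0 = 1

1 weeks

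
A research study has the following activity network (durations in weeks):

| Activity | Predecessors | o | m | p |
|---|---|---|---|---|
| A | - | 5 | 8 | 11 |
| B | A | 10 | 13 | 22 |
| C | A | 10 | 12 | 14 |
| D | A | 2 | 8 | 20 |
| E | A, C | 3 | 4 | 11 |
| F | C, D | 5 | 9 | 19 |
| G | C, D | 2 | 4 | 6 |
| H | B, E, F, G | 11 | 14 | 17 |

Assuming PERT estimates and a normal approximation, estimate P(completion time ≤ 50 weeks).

te_A = (5 + 4·8 + 11)/6 = 48/6 = 8; σ²_A = ((11−5)/6)² = 1.000
te_B = (10 + 4·13 + 22)/6 = 84/6 = 14; σ²_B = ((22−10)/6)² = 4.000
te_C = (10 + 4·12 + 14)/6 = 72/6 = 12; σ²_C = ((14−10)/6)² = 0.444
te_D = (2 + 4·8 + 20)/6 = 54/6 = 9; σ²_D = ((20−2)/6)² = 9.000
te_E = (3 + 4·4 + 11)/6 = 30/6 = 5; σ²_E = ((11−3)/6)² = 1.778
te_F = (5 + 4·9 + 19)/6 = 60/6 = 10; σ²_F = ((19−5)/6)² = 5.444
te_G = (2 + 4·4 + 6)/6 = 24/6 = 4; σ²_G = ((6−2)/6)² = 0.444
te_H = (11 + 4·14 + 17)/6 = 84/6 = 14; σ²_H = ((17−11)/6)² = 1.000

Forward pass:
ES_A = 0; EF_A = 8
ES_B = 8; EF_B = 8+14 = 22
ES_C = 8; EF_C = 8+12 = 20
ES_D = 8; EF_D = 8+9 = 17
ES_E = max(EF_A=8, EF_C=20) = 20; EF_E = 20+5 = 25
ES_F = max(EF_C=20, EF_D=17) = 20; EF_F = 20+10 = 30
ES_G = max(EF_C=20, EF_D=17) = 20; EF_G = 20+4 = 24
ES_H = max(EF_B=22, EF_E=25, EF_F=30, EF_G=24) = 30; EF_H = 30+14 = 44
Expected project duration μ = 44 weeks. Critical path: A → C → F → H.

Variance along critical path = 1.000 + 0.444 + 5.444 + 1.000 = 7.889; σ = √7.889 = 2.809 weeks.
Z = (50 − 44) / 2.809 = 2.136
P(T ≤ 50) = Φ(2.136) ≈ 0.984

0.984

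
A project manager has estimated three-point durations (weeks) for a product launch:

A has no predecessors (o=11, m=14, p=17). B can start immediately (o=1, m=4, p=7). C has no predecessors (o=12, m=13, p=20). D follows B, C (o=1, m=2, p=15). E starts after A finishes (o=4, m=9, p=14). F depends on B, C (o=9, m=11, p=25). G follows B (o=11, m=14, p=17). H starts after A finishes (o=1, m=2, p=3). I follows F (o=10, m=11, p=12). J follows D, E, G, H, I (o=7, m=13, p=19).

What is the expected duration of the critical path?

te_A = (11 + 4·14 + 17)/6 = 84/6 = 14
te_B = (1 + 4·4 + 7)/6 = 24/6 = 4
te_C = (12 + 4·13 + 20)/6 = 84/6 = 14
te_D = (1 + 4·2 + 15)/6 = 24/6 = 4
te_E = (4 + 4·9 + 14)/6 = 54/6 = 9
te_F = (9 + 4·11 + 25)/6 = 78/6 = 13
te_G = (11 + 4·14 + 17)/6 = 84/6 = 14
te_H = (1 + 4·2 + 3)/6 = 12/6 = 2
te_I = (10 + 4·11 + 12)/6 = 66/6 = 11
te_J = (7 + 4·13 + 19)/6 = 78/6 = 13

Forward pass:
ES_A = 0; EF_A = 14
ES_B = 0; EF_B = 4
ES_C = 0; EF_C = 14
ES_D = max(EF_B=4, EF_C=14) = 14; EF_D = 14+4 = 18
ES_E = 14; EF_E = 14+9 = 23
ES_F = max(EF_B=4, EF_C=14) = 14; EF_F = 14+13 = 27
ES_G = 4; EF_G = 4+14 = 18
ES_H = 14; EF_H = 14+2 = 16
ES_I = 27; EF_I = 27+11 = 38
ES_J = max(EF_D=18, EF_E=23, EF_G=18, EF_H=16, EF_I=38) = 38; EF_J = 38+13 = 51
Expected project duration μ = 51 weeks. Critical path: C → F → I → J.

51 weeks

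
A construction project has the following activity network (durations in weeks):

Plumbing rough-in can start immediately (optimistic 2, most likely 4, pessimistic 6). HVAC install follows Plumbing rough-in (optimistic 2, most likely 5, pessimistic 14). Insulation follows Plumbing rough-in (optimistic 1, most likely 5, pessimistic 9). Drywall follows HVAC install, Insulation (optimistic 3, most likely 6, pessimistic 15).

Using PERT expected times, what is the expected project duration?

17 weeks

te_Plumbing rough-in = (2 + 4·4 + 6)/6 = 24/6 = 4
te_HVAC install = (2 + 4·5 + 14)/6 = 36/6 = 6
te_Insulation = (1 + 4·5 + 9)/6 = 30/6 = 5
te_Drywall = (3 + 4·6 + 15)/6 = 42/6 = 7

Forward pass:
ES_Plumbing rough-in = 0; EF_Plumbing rough-in = 4
ES_HVAC install = 4; EF_HVAC install = 4+6 = 10
ES_Insulation = 4; EF_Insulation = 4+5 = 9
ES_Drywall = max(EF_HVAC install=10, EF_Insulation=9) = 10; EF_Drywall = 10+7 = 17
Expected project duration μ = 17 weeks. Critical path: Plumbing rough-in → HVAC install → Drywall.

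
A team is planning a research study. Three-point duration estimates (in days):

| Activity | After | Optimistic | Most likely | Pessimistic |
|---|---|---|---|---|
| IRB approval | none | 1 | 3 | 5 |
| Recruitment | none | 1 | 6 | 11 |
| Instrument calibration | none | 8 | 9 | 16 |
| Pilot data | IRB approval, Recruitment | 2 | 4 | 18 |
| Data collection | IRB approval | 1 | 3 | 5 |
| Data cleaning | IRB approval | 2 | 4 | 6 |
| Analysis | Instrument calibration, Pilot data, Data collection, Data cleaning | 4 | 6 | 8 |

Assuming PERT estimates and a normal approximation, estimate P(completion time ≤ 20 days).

0.733

te_IRB approval = (1 + 4·3 + 5)/6 = 18/6 = 3; σ²_IRB approval = ((5−1)/6)² = 0.444
te_Recruitment = (1 + 4·6 + 11)/6 = 36/6 = 6; σ²_Recruitment = ((11−1)/6)² = 2.778
te_Instrument calibration = (8 + 4·9 + 16)/6 = 60/6 = 10; σ²_Instrument calibration = ((16−8)/6)² = 1.778
te_Pilot data = (2 + 4·4 + 18)/6 = 36/6 = 6; σ²_Pilot data = ((18−2)/6)² = 7.111
te_Data collection = (1 + 4·3 + 5)/6 = 18/6 = 3; σ²_Data collection = ((5−1)/6)² = 0.444
te_Data cleaning = (2 + 4·4 + 6)/6 = 24/6 = 4; σ²_Data cleaning = ((6−2)/6)² = 0.444
te_Analysis = (4 + 4·6 + 8)/6 = 36/6 = 6; σ²_Analysis = ((8−4)/6)² = 0.444

Forward pass:
ES_IRB approval = 0; EF_IRB approval = 3
ES_Recruitment = 0; EF_Recruitment = 6
ES_Instrument calibration = 0; EF_Instrument calibration = 10
ES_Pilot data = max(EF_IRB approval=3, EF_Recruitment=6) = 6; EF_Pilot data = 6+6 = 12
ES_Data collection = 3; EF_Data collection = 3+3 = 6
ES_Data cleaning = 3; EF_Data cleaning = 3+4 = 7
ES_Analysis = max(EF_Instrument calibration=10, EF_Pilot data=12, EF_Data collection=6, EF_Data cleaning=7) = 12; EF_Analysis = 12+6 = 18
Expected project duration μ = 18 days. Critical path: Recruitment → Pilot data → Analysis.

Variance along critical path = 2.778 + 7.111 + 0.444 = 10.333; σ = √10.333 = 3.215 days.
Z = (20 − 18) / 3.215 = 0.622
P(T ≤ 20) = Φ(0.622) ≈ 0.733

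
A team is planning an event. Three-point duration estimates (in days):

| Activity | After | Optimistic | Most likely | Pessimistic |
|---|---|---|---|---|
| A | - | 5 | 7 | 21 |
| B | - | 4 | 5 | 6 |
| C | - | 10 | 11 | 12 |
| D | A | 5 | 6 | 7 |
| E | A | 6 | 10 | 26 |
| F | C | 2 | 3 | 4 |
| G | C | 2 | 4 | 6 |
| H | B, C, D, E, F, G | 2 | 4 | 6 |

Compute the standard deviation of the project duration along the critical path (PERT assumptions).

4.32 days

te_A = (5 + 4·7 + 21)/6 = 54/6 = 9; σ²_A = ((21−5)/6)² = 7.111
te_B = (4 + 4·5 + 6)/6 = 30/6 = 5; σ²_B = ((6−4)/6)² = 0.111
te_C = (10 + 4·11 + 12)/6 = 66/6 = 11; σ²_C = ((12−10)/6)² = 0.111
te_D = (5 + 4·6 + 7)/6 = 36/6 = 6; σ²_D = ((7−5)/6)² = 0.111
te_E = (6 + 4·10 + 26)/6 = 72/6 = 12; σ²_E = ((26−6)/6)² = 11.111
te_F = (2 + 4·3 + 4)/6 = 18/6 = 3; σ²_F = ((4−2)/6)² = 0.111
te_G = (2 + 4·4 + 6)/6 = 24/6 = 4; σ²_G = ((6−2)/6)² = 0.444
te_H = (2 + 4·4 + 6)/6 = 24/6 = 4; σ²_H = ((6−2)/6)² = 0.444

Forward pass:
ES_A = 0; EF_A = 9
ES_B = 0; EF_B = 5
ES_C = 0; EF_C = 11
ES_D = 9; EF_D = 9+6 = 15
ES_E = 9; EF_E = 9+12 = 21
ES_F = 11; EF_F = 11+3 = 14
ES_G = 11; EF_G = 11+4 = 15
ES_H = max(EF_B=5, EF_C=11, EF_D=15, EF_E=21, EF_F=14, EF_G=15) = 21; EF_H = 21+4 = 25
Expected project duration μ = 25 days. Critical path: A → E → H.

Variance along critical path = 7.111 + 11.111 + 0.444 = 18.667
σ = √18.667 = 4.320 days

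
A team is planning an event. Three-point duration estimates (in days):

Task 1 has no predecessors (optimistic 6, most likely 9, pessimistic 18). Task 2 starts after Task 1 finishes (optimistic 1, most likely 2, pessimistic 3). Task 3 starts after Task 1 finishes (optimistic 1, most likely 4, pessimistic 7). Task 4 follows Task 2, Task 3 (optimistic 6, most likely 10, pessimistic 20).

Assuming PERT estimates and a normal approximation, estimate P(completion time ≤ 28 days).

0.823

te_Task 1 = (6 + 4·9 + 18)/6 = 60/6 = 10; σ²_Task 1 = ((18−6)/6)² = 4.000
te_Task 2 = (1 + 4·2 + 3)/6 = 12/6 = 2; σ²_Task 2 = ((3−1)/6)² = 0.111
te_Task 3 = (1 + 4·4 + 7)/6 = 24/6 = 4; σ²_Task 3 = ((7−1)/6)² = 1.000
te_Task 4 = (6 + 4·10 + 20)/6 = 66/6 = 11; σ²_Task 4 = ((20−6)/6)² = 5.444

Forward pass:
ES_Task 1 = 0; EF_Task 1 = 10
ES_Task 2 = 10; EF_Task 2 = 10+2 = 12
ES_Task 3 = 10; EF_Task 3 = 10+4 = 14
ES_Task 4 = max(EF_Task 2=12, EF_Task 3=14) = 14; EF_Task 4 = 14+11 = 25
Expected project duration μ = 25 days. Critical path: Task 1 → Task 3 → Task 4.

Variance along critical path = 4.000 + 1.000 + 5.444 = 10.444; σ = √10.444 = 3.232 days.
Z = (28 − 25) / 3.232 = 0.928
P(T ≤ 28) = Φ(0.928) ≈ 0.823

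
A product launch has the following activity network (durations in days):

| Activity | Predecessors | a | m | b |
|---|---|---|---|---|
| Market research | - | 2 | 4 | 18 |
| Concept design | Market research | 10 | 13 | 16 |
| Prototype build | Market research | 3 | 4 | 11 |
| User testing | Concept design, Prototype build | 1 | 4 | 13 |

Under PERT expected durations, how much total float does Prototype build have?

8 days

te_Market research = (2 + 4·4 + 18)/6 = 36/6 = 6
te_Concept design = (10 + 4·13 + 16)/6 = 78/6 = 13
te_Prototype build = (3 + 4·4 + 11)/6 = 30/6 = 5
te_User testing = (1 + 4·4 + 13)/6 = 30/6 = 5

Forward pass:
ES_Market research = 0; EF_Market research = 6
ES_Concept design = 6; EF_Concept design = 6+13 = 19
ES_Prototype build = 6; EF_Prototype build = 6+5 = 11
ES_User testing = max(EF_Concept design=19, EF_Prototype build=11) = 19; EF_User testing = 19+5 = 24
Expected project duration μ = 24 days. Critical path: Market research → Concept design → User testing.

Backward pass:
LF_User testing = 24; LS_User testing = 24−5 = 19
LF_Prototype build = LS_User testing = 19; LS_Prototype build = 19−5 = 14
LF_Concept design = LS_User testing = 19; LS_Concept design = 19−13 = 6
LF_Market research = min(LS_Concept design=6, LS_Prototype build=14) = 6; LS_Market research = 6−6 = 0
Slack_Prototype build = LS_Prototype build − ES_Prototype build = 14 − 6 = 8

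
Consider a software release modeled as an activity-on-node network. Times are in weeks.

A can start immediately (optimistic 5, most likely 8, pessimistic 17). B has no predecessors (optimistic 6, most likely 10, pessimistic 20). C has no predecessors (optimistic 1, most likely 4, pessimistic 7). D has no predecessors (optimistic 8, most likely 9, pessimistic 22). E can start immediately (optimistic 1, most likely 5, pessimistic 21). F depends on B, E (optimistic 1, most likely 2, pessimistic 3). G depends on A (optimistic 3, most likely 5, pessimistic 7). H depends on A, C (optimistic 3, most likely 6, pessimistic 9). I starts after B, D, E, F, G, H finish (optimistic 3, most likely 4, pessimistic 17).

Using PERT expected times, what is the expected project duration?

21 weeks

te_A = (5 + 4·8 + 17)/6 = 54/6 = 9
te_B = (6 + 4·10 + 20)/6 = 66/6 = 11
te_C = (1 + 4·4 + 7)/6 = 24/6 = 4
te_D = (8 + 4·9 + 22)/6 = 66/6 = 11
te_E = (1 + 4·5 + 21)/6 = 42/6 = 7
te_F = (1 + 4·2 + 3)/6 = 12/6 = 2
te_G = (3 + 4·5 + 7)/6 = 30/6 = 5
te_H = (3 + 4·6 + 9)/6 = 36/6 = 6
te_I = (3 + 4·4 + 17)/6 = 36/6 = 6

Forward pass:
ES_A = 0; EF_A = 9
ES_B = 0; EF_B = 11
ES_C = 0; EF_C = 4
ES_D = 0; EF_D = 11
ES_E = 0; EF_E = 7
ES_F = max(EF_B=11, EF_E=7) = 11; EF_F = 11+2 = 13
ES_G = 9; EF_G = 9+5 = 14
ES_H = max(EF_A=9, EF_C=4) = 9; EF_H = 9+6 = 15
ES_I = max(EF_B=11, EF_D=11, EF_E=7, EF_F=13, EF_G=14, EF_H=15) = 15; EF_I = 15+6 = 21
Expected project duration μ = 21 weeks. Critical path: A → H → I.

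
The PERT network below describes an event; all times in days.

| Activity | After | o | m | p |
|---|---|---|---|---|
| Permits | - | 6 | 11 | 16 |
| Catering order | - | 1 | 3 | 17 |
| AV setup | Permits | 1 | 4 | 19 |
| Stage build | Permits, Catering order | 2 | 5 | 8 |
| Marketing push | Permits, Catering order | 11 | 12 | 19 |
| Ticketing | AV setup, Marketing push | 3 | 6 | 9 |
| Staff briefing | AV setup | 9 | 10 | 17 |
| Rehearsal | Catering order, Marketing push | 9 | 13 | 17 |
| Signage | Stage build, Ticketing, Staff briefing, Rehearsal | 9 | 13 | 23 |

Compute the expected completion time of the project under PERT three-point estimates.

51 days

te_Permits = (6 + 4·11 + 16)/6 = 66/6 = 11
te_Catering order = (1 + 4·3 + 17)/6 = 30/6 = 5
te_AV setup = (1 + 4·4 + 19)/6 = 36/6 = 6
te_Stage build = (2 + 4·5 + 8)/6 = 30/6 = 5
te_Marketing push = (11 + 4·12 + 19)/6 = 78/6 = 13
te_Ticketing = (3 + 4·6 + 9)/6 = 36/6 = 6
te_Staff briefing = (9 + 4·10 + 17)/6 = 66/6 = 11
te_Rehearsal = (9 + 4·13 + 17)/6 = 78/6 = 13
te_Signage = (9 + 4·13 + 23)/6 = 84/6 = 14

Forward pass:
ES_Permits = 0; EF_Permits = 11
ES_Catering order = 0; EF_Catering order = 5
ES_AV setup = 11; EF_AV setup = 11+6 = 17
ES_Stage build = max(EF_Permits=11, EF_Catering order=5) = 11; EF_Stage build = 11+5 = 16
ES_Marketing push = max(EF_Permits=11, EF_Catering order=5) = 11; EF_Marketing push = 11+13 = 24
ES_Ticketing = max(EF_AV setup=17, EF_Marketing push=24) = 24; EF_Ticketing = 24+6 = 30
ES_Staff briefing = 17; EF_Staff briefing = 17+11 = 28
ES_Rehearsal = max(EF_Catering order=5, EF_Marketing push=24) = 24; EF_Rehearsal = 24+13 = 37
ES_Signage = max(EF_Stage build=16, EF_Ticketing=30, EF_Staff briefing=28, EF_Rehearsal=37) = 37; EF_Signage = 37+14 = 51
Expected project duration μ = 51 days. Critical path: Permits → Marketing push → Rehearsal → Signage.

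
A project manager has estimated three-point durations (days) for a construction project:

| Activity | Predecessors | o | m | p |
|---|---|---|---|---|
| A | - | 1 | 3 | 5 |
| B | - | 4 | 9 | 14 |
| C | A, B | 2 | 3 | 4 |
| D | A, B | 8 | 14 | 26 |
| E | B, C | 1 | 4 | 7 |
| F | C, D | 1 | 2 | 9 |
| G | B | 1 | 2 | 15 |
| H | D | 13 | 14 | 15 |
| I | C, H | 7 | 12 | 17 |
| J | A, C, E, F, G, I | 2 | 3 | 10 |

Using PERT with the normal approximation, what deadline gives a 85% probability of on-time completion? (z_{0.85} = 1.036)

te_A = (1 + 4·3 + 5)/6 = 18/6 = 3; σ²_A = ((5−1)/6)² = 0.444
te_B = (4 + 4·9 + 14)/6 = 54/6 = 9; σ²_B = ((14−4)/6)² = 2.778
te_C = (2 + 4·3 + 4)/6 = 18/6 = 3; σ²_C = ((4−2)/6)² = 0.111
te_D = (8 + 4·14 + 26)/6 = 90/6 = 15; σ²_D = ((26−8)/6)² = 9.000
te_E = (1 + 4·4 + 7)/6 = 24/6 = 4; σ²_E = ((7−1)/6)² = 1.000
te_F = (1 + 4·2 + 9)/6 = 18/6 = 3; σ²_F = ((9−1)/6)² = 1.778
te_G = (1 + 4·2 + 15)/6 = 24/6 = 4; σ²_G = ((15−1)/6)² = 5.444
te_H = (13 + 4·14 + 15)/6 = 84/6 = 14; σ²_H = ((15−13)/6)² = 0.111
te_I = (7 + 4·12 + 17)/6 = 72/6 = 12; σ²_I = ((17−7)/6)² = 2.778
te_J = (2 + 4·3 + 10)/6 = 24/6 = 4; σ²_J = ((10−2)/6)² = 1.778

Forward pass:
ES_A = 0; EF_A = 3
ES_B = 0; EF_B = 9
ES_C = max(EF_A=3, EF_B=9) = 9; EF_C = 9+3 = 12
ES_D = max(EF_A=3, EF_B=9) = 9; EF_D = 9+15 = 24
ES_E = max(EF_B=9, EF_C=12) = 12; EF_E = 12+4 = 16
ES_F = max(EF_C=12, EF_D=24) = 24; EF_F = 24+3 = 27
ES_G = 9; EF_G = 9+4 = 13
ES_H = 24; EF_H = 24+14 = 38
ES_I = max(EF_C=12, EF_H=38) = 38; EF_I = 38+12 = 50
ES_J = max(EF_A=3, EF_C=12, EF_E=16, EF_F=27, EF_G=13, EF_I=50) = 50; EF_J = 50+4 = 54
Expected project duration μ = 54 days. Critical path: B → D → H → I → J.

Variance along critical path = 2.778 + 9.000 + 0.111 + 2.778 + 1.778 = 16.444; σ = 4.055 days.
D = μ + z·σ = 54 + 1.036·4.055 = 58.2 days

58.2 days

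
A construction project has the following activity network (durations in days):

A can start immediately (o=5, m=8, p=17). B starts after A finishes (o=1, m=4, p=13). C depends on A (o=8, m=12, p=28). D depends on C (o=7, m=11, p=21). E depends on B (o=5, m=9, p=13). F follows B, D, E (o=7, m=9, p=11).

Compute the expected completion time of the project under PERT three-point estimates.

44 days

te_A = (5 + 4·8 + 17)/6 = 54/6 = 9
te_B = (1 + 4·4 + 13)/6 = 30/6 = 5
te_C = (8 + 4·12 + 28)/6 = 84/6 = 14
te_D = (7 + 4·11 + 21)/6 = 72/6 = 12
te_E = (5 + 4·9 + 13)/6 = 54/6 = 9
te_F = (7 + 4·9 + 11)/6 = 54/6 = 9

Forward pass:
ES_A = 0; EF_A = 9
ES_B = 9; EF_B = 9+5 = 14
ES_C = 9; EF_C = 9+14 = 23
ES_D = 23; EF_D = 23+12 = 35
ES_E = 14; EF_E = 14+9 = 23
ES_F = max(EF_B=14, EF_D=35, EF_E=23) = 35; EF_F = 35+9 = 44
Expected project duration μ = 44 days. Critical path: A → C → D → F.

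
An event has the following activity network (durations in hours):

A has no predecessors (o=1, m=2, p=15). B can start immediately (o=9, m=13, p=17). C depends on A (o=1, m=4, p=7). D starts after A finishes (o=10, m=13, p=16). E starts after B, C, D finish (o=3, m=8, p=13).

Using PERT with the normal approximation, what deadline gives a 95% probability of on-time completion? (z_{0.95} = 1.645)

30.0 hours

te_A = (1 + 4·2 + 15)/6 = 24/6 = 4; σ²_A = ((15−1)/6)² = 5.444
te_B = (9 + 4·13 + 17)/6 = 78/6 = 13; σ²_B = ((17−9)/6)² = 1.778
te_C = (1 + 4·4 + 7)/6 = 24/6 = 4; σ²_C = ((7−1)/6)² = 1.000
te_D = (10 + 4·13 + 16)/6 = 78/6 = 13; σ²_D = ((16−10)/6)² = 1.000
te_E = (3 + 4·8 + 13)/6 = 48/6 = 8; σ²_E = ((13−3)/6)² = 2.778

Forward pass:
ES_A = 0; EF_A = 4
ES_B = 0; EF_B = 13
ES_C = 4; EF_C = 4+4 = 8
ES_D = 4; EF_D = 4+13 = 17
ES_E = max(EF_B=13, EF_C=8, EF_D=17) = 17; EF_E = 17+8 = 25
Expected project duration μ = 25 hours. Critical path: A → D → E.

Variance along critical path = 5.444 + 1.000 + 2.778 = 9.222; σ = 3.037 hours.
D = μ + z·σ = 25 + 1.645·3.037 = 30.0 hours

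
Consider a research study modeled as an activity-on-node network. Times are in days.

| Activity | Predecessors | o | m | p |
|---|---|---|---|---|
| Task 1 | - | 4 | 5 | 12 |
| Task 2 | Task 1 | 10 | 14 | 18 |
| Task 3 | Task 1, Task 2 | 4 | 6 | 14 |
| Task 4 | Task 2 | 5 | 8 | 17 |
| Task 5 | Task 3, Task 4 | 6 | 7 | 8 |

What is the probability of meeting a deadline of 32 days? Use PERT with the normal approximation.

te_Task 1 = (4 + 4·5 + 12)/6 = 36/6 = 6; σ²_Task 1 = ((12−4)/6)² = 1.778
te_Task 2 = (10 + 4·14 + 18)/6 = 84/6 = 14; σ²_Task 2 = ((18−10)/6)² = 1.778
te_Task 3 = (4 + 4·6 + 14)/6 = 42/6 = 7; σ²_Task 3 = ((14−4)/6)² = 2.778
te_Task 4 = (5 + 4·8 + 17)/6 = 54/6 = 9; σ²_Task 4 = ((17−5)/6)² = 4.000
te_Task 5 = (6 + 4·7 + 8)/6 = 42/6 = 7; σ²_Task 5 = ((8−6)/6)² = 0.111

Forward pass:
ES_Task 1 = 0; EF_Task 1 = 6
ES_Task 2 = 6; EF_Task 2 = 6+14 = 20
ES_Task 3 = max(EF_Task 1=6, EF_Task 2=20) = 20; EF_Task 3 = 20+7 = 27
ES_Task 4 = 20; EF_Task 4 = 20+9 = 29
ES_Task 5 = max(EF_Task 3=27, EF_Task 4=29) = 29; EF_Task 5 = 29+7 = 36
Expected project duration μ = 36 days. Critical path: Task 1 → Task 2 → Task 4 → Task 5.

Variance along critical path = 1.778 + 1.778 + 4.000 + 0.111 = 7.667; σ = √7.667 = 2.769 days.
Z = (32 − 36) / 2.769 = -1.445
P(T ≤ 32) = Φ(-1.445) ≈ 0.074

0.074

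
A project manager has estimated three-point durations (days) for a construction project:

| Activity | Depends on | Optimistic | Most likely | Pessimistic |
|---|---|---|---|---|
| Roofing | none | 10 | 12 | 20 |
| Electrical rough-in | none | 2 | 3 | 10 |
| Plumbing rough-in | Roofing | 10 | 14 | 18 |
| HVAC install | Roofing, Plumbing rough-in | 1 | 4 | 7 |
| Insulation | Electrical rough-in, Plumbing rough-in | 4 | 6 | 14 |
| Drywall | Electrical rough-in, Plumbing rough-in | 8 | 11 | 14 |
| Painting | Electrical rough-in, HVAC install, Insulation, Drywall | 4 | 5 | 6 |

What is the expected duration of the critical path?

te_Roofing = (10 + 4·12 + 20)/6 = 78/6 = 13
te_Electrical rough-in = (2 + 4·3 + 10)/6 = 24/6 = 4
te_Plumbing rough-in = (10 + 4·14 + 18)/6 = 84/6 = 14
te_HVAC install = (1 + 4·4 + 7)/6 = 24/6 = 4
te_Insulation = (4 + 4·6 + 14)/6 = 42/6 = 7
te_Drywall = (8 + 4·11 + 14)/6 = 66/6 = 11
te_Painting = (4 + 4·5 + 6)/6 = 30/6 = 5

Forward pass:
ES_Roofing = 0; EF_Roofing = 13
ES_Electrical rough-in = 0; EF_Electrical rough-in = 4
ES_Plumbing rough-in = 13; EF_Plumbing rough-in = 13+14 = 27
ES_HVAC install = max(EF_Roofing=13, EF_Plumbing rough-in=27) = 27; EF_HVAC install = 27+4 = 31
ES_Insulation = max(EF_Electrical rough-in=4, EF_Plumbing rough-in=27) = 27; EF_Insulation = 27+7 = 34
ES_Drywall = max(EF_Electrical rough-in=4, EF_Plumbing rough-in=27) = 27; EF_Drywall = 27+11 = 38
ES_Painting = max(EF_Electrical rough-in=4, EF_HVAC install=31, EF_Insulation=34, EF_Drywall=38) = 38; EF_Painting = 38+5 = 43
Expected project duration μ = 43 days. Critical path: Roofing → Plumbing rough-in → Drywall → Painting.

43 days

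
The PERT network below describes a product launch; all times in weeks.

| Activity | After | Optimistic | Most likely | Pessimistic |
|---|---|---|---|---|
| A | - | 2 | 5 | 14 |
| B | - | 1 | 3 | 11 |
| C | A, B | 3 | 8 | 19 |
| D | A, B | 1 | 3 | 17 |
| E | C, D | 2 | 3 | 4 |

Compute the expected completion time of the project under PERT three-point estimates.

te_A = (2 + 4·5 + 14)/6 = 36/6 = 6
te_B = (1 + 4·3 + 11)/6 = 24/6 = 4
te_C = (3 + 4·8 + 19)/6 = 54/6 = 9
te_D = (1 + 4·3 + 17)/6 = 30/6 = 5
te_E = (2 + 4·3 + 4)/6 = 18/6 = 3

Forward pass:
ES_A = 0; EF_A = 6
ES_B = 0; EF_B = 4
ES_C = max(EF_A=6, EF_B=4) = 6; EF_C = 6+9 = 15
ES_D = max(EF_A=6, EF_B=4) = 6; EF_D = 6+5 = 11
ES_E = max(EF_C=15, EF_D=11) = 15; EF_E = 15+3 = 18
Expected project duration μ = 18 weeks. Critical path: A → C → E.

18 weeks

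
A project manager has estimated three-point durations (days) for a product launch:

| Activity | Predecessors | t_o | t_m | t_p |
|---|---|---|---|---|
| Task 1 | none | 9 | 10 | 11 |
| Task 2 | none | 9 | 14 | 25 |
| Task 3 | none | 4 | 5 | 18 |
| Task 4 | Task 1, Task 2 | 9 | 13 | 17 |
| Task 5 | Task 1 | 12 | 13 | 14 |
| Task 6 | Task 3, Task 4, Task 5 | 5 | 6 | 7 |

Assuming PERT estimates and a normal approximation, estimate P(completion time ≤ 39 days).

te_Task 1 = (9 + 4·10 + 11)/6 = 60/6 = 10; σ²_Task 1 = ((11−9)/6)² = 0.111
te_Task 2 = (9 + 4·14 + 25)/6 = 90/6 = 15; σ²_Task 2 = ((25−9)/6)² = 7.111
te_Task 3 = (4 + 4·5 + 18)/6 = 42/6 = 7; σ²_Task 3 = ((18−4)/6)² = 5.444
te_Task 4 = (9 + 4·13 + 17)/6 = 78/6 = 13; σ²_Task 4 = ((17−9)/6)² = 1.778
te_Task 5 = (12 + 4·13 + 14)/6 = 78/6 = 13; σ²_Task 5 = ((14−12)/6)² = 0.111
te_Task 6 = (5 + 4·6 + 7)/6 = 36/6 = 6; σ²_Task 6 = ((7−5)/6)² = 0.111

Forward pass:
ES_Task 1 = 0; EF_Task 1 = 10
ES_Task 2 = 0; EF_Task 2 = 15
ES_Task 3 = 0; EF_Task 3 = 7
ES_Task 4 = max(EF_Task 1=10, EF_Task 2=15) = 15; EF_Task 4 = 15+13 = 28
ES_Task 5 = 10; EF_Task 5 = 10+13 = 23
ES_Task 6 = max(EF_Task 3=7, EF_Task 4=28, EF_Task 5=23) = 28; EF_Task 6 = 28+6 = 34
Expected project duration μ = 34 days. Critical path: Task 2 → Task 4 → Task 6.

Variance along critical path = 7.111 + 1.778 + 0.111 = 9.000; σ = √9.000 = 3.000 days.
Z = (39 − 34) / 3.000 = 1.667
P(T ≤ 39) = Φ(1.667) ≈ 0.952

0.952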